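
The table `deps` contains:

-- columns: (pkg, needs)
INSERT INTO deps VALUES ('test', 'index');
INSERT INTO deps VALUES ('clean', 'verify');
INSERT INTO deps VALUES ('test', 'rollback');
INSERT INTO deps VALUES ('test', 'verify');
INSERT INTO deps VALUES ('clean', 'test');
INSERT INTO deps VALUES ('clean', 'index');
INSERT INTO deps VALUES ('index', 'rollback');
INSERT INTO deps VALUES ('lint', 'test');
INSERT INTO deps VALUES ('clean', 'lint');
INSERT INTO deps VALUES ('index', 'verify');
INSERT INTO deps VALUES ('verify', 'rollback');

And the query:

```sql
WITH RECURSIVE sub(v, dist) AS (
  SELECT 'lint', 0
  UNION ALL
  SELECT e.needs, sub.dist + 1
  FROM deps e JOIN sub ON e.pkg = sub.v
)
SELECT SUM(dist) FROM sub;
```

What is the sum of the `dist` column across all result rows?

Base: (lint, dist=0).
Iteration 1: edges from {lint} -> (test, dist=1).
Iteration 2: edges from {test} -> (index, dist=2), (rollback, dist=2), (verify, dist=2).
Iteration 3: edges from {index,rollback,verify} -> (rollback, dist=3) x2, (verify, dist=3). [UNION ALL keeps all 3 new rows, including repeats]
Iteration 4: edges from {rollback,verify} -> (rollback, dist=4).
Iteration 5: no outgoing edges from {rollback}; recursion stops.
SUM(dist) = 0 + 1 + 2 + 2 + 2 + 3 + 3 + 3 + 4 = 20.

20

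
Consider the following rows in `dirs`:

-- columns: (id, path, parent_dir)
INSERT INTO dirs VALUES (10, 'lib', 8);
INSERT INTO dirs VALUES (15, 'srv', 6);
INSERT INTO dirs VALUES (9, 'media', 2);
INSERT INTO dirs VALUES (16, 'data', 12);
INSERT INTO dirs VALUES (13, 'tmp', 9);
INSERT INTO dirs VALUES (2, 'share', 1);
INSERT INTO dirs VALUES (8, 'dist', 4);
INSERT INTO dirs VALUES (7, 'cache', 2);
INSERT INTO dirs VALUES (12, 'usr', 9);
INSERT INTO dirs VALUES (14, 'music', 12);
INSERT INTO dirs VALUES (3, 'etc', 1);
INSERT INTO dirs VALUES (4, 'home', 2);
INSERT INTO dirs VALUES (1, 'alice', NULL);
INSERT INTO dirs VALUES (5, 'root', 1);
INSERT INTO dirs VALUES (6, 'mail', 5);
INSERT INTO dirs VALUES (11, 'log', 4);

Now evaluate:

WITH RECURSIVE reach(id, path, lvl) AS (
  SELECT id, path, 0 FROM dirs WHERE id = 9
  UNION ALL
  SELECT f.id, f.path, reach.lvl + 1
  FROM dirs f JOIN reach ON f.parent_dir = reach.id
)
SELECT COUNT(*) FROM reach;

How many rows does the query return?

Base: id=9 (media) at lvl 0.
Iteration 1: rows with parent_dir in {9} -> usr (id 12, lvl 1), tmp (id 13, lvl 1).
Iteration 2: rows with parent_dir in {12,13} -> music (id 14, lvl 2), data (id 16, lvl 2).
Iteration 3: no rows with parent_dir in {14,16}; recursion stops.
Total rows emitted: 5.

5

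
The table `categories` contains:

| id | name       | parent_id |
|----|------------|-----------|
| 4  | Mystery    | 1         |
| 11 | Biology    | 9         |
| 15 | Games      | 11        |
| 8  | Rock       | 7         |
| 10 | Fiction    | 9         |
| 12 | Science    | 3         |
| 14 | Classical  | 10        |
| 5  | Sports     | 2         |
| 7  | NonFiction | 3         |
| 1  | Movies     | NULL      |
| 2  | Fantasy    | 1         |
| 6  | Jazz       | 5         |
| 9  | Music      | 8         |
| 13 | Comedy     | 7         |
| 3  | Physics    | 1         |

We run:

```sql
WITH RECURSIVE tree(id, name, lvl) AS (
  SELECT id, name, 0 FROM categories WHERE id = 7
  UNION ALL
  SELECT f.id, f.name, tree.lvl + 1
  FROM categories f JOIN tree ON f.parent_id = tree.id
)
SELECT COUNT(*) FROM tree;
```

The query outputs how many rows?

8

Base: id=7 (NonFiction) at lvl 0.
Iteration 1: rows with parent_id in {7} -> Rock (id 8, lvl 1), Comedy (id 13, lvl 1).
Iteration 2: rows with parent_id in {8,13} -> Music (id 9, lvl 2).
Iteration 3: rows with parent_id in {9} -> Fiction (id 10, lvl 3), Biology (id 11, lvl 3).
Iteration 4: rows with parent_id in {10,11} -> Classical (id 14, lvl 4), Games (id 15, lvl 4).
Iteration 5: no rows with parent_id in {14,15}; recursion stops.
Total rows emitted: 8.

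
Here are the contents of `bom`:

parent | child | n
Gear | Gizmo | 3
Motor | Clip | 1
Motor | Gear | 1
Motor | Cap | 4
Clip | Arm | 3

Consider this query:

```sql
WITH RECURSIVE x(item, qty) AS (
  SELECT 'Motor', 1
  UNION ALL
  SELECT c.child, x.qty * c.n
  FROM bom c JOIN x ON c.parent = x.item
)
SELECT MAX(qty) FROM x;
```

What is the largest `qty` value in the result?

4

Base: (Motor, qty=1).
Iteration 1: components of {Motor} -> Cap = 1*4 = 4, Clip = 1*1 = 1, Gear = 1*1 = 1.
Iteration 2: components of {Cap,Clip,Gear} -> Arm = 1*3 = 3, Gizmo = 1*3 = 3.
Iteration 3: no further components; recursion stops.
qty values: 1, 4, 1, 1, 3, 3; the maximum is 4.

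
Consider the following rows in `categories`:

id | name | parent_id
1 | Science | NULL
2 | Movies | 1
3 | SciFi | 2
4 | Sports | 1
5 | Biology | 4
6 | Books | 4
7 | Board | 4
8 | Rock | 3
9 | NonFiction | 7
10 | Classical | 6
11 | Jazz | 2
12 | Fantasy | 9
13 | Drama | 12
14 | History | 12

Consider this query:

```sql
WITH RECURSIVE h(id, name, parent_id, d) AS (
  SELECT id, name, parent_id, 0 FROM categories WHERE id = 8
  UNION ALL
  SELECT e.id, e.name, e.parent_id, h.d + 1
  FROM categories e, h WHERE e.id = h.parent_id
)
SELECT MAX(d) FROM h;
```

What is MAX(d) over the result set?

3

Base: id=8 (Rock), parent_id=3, d 0.
Iteration 1: join on id=3 -> SciFi (id 3, parent_id=2, d 1).
Iteration 2: join on id=2 -> Movies (id 2, parent_id=1, d 2).
Iteration 3: join on id=1 -> Science (id 1, parent_id=NULL, d 3).
Iteration 4: parent_id is NULL; no match; recursion stops.
d values: 0, 1, 2, 3; the maximum is 3.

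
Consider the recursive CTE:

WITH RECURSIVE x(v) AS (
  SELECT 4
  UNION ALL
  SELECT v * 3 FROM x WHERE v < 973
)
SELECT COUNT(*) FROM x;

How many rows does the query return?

7

Base: v=4.
Iteration 1: 4 < 973 holds -> v = 4 * 3 = 12.
Iteration 2: 12 < 973 holds -> v = 12 * 3 = 36.
Iteration 3: 36 < 973 holds -> v = 36 * 3 = 108.
Iteration 4: 108 < 973 holds -> v = 108 * 3 = 324.
Iteration 5: 324 < 973 holds -> v = 324 * 3 = 972.
Iteration 6: 972 < 973 holds -> v = 972 * 3 = 2916.
Iteration 7: 2916 < 973 fails; recursion stops.
Total rows emitted: 7.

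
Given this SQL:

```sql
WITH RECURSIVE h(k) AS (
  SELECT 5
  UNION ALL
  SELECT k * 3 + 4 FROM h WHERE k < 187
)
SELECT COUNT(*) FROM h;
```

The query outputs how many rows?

Base: k=5.
Iteration 1: 5 < 187 holds -> k = 5 * 3 + 4 = 19.
Iteration 2: 19 < 187 holds -> k = 19 * 3 + 4 = 61.
Iteration 3: 61 < 187 holds -> k = 61 * 3 + 4 = 187.
Iteration 4: 187 < 187 fails; recursion stops.
Total rows emitted: 4.

4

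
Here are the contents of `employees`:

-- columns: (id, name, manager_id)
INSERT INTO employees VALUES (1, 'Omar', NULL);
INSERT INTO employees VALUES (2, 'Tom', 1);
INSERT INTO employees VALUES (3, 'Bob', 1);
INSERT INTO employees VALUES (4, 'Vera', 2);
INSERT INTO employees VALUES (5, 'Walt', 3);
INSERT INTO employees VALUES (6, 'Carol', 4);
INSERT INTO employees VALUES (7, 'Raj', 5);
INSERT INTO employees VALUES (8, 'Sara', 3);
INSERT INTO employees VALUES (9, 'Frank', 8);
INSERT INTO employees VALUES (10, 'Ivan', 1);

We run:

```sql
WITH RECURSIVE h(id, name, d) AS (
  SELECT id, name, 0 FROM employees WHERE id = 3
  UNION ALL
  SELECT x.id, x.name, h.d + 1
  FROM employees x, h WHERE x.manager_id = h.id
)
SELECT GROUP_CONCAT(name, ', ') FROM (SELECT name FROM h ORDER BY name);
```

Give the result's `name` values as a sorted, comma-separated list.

Base: id=3 (Bob) at d 0.
Iteration 1: rows with manager_id in {3} -> Walt (id 5, d 1), Sara (id 8, d 1).
Iteration 2: rows with manager_id in {5,8} -> Raj (id 7, d 2), Frank (id 9, d 2).
Iteration 3: no rows with manager_id in {7,9}; recursion stops.

Bob, Frank, Raj, Sara, Walt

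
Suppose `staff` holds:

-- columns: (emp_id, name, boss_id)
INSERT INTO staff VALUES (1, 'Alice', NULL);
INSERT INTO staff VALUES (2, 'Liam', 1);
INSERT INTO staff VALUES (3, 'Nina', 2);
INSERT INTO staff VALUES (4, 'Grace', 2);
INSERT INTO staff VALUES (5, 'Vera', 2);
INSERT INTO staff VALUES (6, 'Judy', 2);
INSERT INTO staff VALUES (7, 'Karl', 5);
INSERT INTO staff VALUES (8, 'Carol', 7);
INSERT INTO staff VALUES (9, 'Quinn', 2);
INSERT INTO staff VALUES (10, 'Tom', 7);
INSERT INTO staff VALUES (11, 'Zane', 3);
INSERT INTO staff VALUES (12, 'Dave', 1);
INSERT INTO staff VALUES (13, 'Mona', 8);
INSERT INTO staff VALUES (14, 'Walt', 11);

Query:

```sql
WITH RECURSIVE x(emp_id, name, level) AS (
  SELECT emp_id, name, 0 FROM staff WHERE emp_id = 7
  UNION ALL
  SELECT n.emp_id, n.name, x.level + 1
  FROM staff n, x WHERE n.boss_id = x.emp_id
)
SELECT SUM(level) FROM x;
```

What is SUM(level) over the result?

4

Base: emp_id=7 (Karl) at level 0.
Iteration 1: rows with boss_id in {7} -> Carol (id 8, level 1), Tom (id 10, level 1).
Iteration 2: rows with boss_id in {8,10} -> Mona (id 13, level 2).
Iteration 3: no rows with boss_id in {13}; recursion stops.
SUM(level) = 0 + 1 + 1 + 2 = 4.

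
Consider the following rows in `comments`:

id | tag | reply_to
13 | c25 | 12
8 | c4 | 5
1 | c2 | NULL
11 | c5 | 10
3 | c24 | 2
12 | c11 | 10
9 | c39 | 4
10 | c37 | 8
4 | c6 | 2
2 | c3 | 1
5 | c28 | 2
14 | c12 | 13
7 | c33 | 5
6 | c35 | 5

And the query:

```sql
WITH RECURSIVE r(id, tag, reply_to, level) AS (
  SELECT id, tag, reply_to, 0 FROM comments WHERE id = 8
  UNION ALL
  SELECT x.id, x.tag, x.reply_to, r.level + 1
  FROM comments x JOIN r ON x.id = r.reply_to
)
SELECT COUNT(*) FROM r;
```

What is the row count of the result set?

4

Base: id=8 (c4), reply_to=5, level 0.
Iteration 1: join on id=5 -> c28 (id 5, reply_to=2, level 1).
Iteration 2: join on id=2 -> c3 (id 2, reply_to=1, level 2).
Iteration 3: join on id=1 -> c2 (id 1, reply_to=NULL, level 3).
Iteration 4: reply_to is NULL; no match; recursion stops.
Total rows emitted: 4.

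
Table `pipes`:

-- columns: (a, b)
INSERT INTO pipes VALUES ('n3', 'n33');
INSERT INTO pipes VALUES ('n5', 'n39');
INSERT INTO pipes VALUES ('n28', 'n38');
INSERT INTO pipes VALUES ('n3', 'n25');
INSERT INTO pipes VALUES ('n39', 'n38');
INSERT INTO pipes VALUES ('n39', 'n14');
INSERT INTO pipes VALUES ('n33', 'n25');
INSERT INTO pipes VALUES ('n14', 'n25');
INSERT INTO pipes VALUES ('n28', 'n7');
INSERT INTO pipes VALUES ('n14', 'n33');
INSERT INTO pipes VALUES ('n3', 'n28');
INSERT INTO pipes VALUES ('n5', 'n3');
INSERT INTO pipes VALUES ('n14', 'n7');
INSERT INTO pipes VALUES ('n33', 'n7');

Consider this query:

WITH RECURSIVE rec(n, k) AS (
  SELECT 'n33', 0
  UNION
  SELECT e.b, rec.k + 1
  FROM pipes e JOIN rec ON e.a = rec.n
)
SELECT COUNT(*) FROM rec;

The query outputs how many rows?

3

Base: (n33, k=0).
Iteration 1: edges from {n33} -> (n25, k=1), (n7, k=1).
Iteration 2: no outgoing edges from {n25,n7}; recursion stops.
Total rows emitted: 3.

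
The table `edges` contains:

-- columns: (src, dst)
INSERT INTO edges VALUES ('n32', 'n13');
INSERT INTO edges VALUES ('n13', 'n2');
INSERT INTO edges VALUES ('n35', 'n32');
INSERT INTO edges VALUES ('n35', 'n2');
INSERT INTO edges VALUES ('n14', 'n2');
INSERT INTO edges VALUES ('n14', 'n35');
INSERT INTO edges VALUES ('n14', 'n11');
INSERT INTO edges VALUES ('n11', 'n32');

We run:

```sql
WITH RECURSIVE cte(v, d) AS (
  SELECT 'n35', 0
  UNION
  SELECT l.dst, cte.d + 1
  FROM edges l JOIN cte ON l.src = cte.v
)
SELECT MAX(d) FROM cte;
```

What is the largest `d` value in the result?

Base: (n35, d=0).
Iteration 1: edges from {n35} -> (n2, d=1), (n32, d=1).
Iteration 2: edges from {n2,n32} -> (n13, d=2).
Iteration 3: edges from {n13} -> (n2, d=3).
Iteration 4: no outgoing edges from {n2}; recursion stops.
d values: 0, 1, 1, 2, 3; the maximum is 3.

3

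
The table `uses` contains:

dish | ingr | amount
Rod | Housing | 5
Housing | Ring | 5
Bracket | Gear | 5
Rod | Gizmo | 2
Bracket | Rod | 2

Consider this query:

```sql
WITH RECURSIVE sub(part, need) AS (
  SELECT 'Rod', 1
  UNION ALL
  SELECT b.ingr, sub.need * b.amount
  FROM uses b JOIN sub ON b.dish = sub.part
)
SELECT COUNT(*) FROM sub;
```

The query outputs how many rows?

Base: (Rod, need=1).
Iteration 1: components of {Rod} -> Gizmo = 1*2 = 2, Housing = 1*5 = 5.
Iteration 2: components of {Gizmo,Housing} -> Ring = 5*5 = 25.
Iteration 3: no further components; recursion stops.
Total rows emitted: 4.

4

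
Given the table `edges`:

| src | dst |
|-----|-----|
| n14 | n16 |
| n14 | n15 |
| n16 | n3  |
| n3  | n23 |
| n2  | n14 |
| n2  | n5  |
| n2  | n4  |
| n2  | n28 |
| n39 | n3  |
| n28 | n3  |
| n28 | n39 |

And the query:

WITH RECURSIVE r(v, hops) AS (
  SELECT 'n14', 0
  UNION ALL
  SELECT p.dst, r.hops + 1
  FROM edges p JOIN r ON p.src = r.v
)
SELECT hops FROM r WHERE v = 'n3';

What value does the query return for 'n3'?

Base: (n14, hops=0).
Iteration 1: edges from {n14} -> (n15, hops=1), (n16, hops=1).
Iteration 2: edges from {n15,n16} -> (n3, hops=2).
Iteration 3: edges from {n3} -> (n23, hops=3).
Iteration 4: no outgoing edges from {n23}; recursion stops.

2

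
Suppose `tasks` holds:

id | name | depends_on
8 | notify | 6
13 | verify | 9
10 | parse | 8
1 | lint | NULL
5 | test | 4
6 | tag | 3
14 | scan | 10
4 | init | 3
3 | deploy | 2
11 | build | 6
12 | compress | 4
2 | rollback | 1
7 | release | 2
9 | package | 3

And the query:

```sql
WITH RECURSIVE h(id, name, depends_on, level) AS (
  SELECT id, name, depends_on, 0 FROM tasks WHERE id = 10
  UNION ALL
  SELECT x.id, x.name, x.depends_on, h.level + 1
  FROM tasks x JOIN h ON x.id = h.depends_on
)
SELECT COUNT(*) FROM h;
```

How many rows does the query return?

6

Base: id=10 (parse), depends_on=8, level 0.
Iteration 1: join on id=8 -> notify (id 8, depends_on=6, level 1).
Iteration 2: join on id=6 -> tag (id 6, depends_on=3, level 2).
Iteration 3: join on id=3 -> deploy (id 3, depends_on=2, level 3).
Iteration 4: join on id=2 -> rollback (id 2, depends_on=1, level 4).
Iteration 5: join on id=1 -> lint (id 1, depends_on=NULL, level 5).
Iteration 6: depends_on is NULL; no match; recursion stops.
Total rows emitted: 6.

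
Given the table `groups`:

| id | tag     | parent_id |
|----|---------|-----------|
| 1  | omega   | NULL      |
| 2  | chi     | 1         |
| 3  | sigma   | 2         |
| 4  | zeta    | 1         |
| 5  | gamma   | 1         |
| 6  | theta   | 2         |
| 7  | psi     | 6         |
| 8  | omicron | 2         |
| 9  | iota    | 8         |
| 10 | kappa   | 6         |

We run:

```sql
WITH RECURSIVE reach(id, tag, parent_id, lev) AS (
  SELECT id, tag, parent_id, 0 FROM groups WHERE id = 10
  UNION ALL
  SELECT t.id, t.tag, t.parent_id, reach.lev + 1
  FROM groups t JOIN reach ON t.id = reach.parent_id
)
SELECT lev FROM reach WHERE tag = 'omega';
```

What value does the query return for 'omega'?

Base: id=10 (kappa), parent_id=6, lev 0.
Iteration 1: join on id=6 -> theta (id 6, parent_id=2, lev 1).
Iteration 2: join on id=2 -> chi (id 2, parent_id=1, lev 2).
Iteration 3: join on id=1 -> omega (id 1, parent_id=NULL, lev 3).
Iteration 4: parent_id is NULL; no match; recursion stops.

3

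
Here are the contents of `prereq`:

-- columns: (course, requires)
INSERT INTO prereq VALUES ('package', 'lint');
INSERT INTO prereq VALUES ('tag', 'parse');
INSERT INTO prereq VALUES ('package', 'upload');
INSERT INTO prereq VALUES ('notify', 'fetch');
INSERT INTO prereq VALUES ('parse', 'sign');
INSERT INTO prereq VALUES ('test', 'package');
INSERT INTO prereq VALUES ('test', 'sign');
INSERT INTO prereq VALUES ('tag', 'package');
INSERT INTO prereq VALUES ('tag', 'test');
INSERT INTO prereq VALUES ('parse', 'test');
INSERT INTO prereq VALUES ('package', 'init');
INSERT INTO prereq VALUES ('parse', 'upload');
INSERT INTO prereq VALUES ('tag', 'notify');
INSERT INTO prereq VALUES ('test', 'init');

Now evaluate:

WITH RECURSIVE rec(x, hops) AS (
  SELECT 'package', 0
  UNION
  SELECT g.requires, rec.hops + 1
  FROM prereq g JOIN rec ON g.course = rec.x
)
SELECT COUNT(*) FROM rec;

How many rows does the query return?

Base: (package, hops=0).
Iteration 1: edges from {package} -> (init, hops=1), (lint, hops=1), (upload, hops=1).
Iteration 2: no outgoing edges from {init,lint,upload}; recursion stops.
Total rows emitted: 4.

4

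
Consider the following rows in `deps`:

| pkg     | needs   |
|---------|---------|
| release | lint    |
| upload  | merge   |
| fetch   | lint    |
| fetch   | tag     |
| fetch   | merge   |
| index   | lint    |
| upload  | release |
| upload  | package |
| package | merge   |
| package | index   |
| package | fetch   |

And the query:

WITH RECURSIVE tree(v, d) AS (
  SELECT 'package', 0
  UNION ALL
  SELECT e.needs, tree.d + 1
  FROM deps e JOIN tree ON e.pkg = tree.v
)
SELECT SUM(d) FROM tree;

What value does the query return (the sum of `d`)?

Base: (package, d=0).
Iteration 1: edges from {package} -> (fetch, d=1), (index, d=1), (merge, d=1).
Iteration 2: edges from {fetch,index,merge} -> (lint, d=2) x2, (merge, d=2), (tag, d=2). [UNION ALL keeps all 4 new rows, including repeats]
Iteration 3: no outgoing edges from {lint,merge,tag}; recursion stops.
SUM(d) = 0 + 1 + 1 + 1 + 2 + 2 + 2 + 2 = 11.

11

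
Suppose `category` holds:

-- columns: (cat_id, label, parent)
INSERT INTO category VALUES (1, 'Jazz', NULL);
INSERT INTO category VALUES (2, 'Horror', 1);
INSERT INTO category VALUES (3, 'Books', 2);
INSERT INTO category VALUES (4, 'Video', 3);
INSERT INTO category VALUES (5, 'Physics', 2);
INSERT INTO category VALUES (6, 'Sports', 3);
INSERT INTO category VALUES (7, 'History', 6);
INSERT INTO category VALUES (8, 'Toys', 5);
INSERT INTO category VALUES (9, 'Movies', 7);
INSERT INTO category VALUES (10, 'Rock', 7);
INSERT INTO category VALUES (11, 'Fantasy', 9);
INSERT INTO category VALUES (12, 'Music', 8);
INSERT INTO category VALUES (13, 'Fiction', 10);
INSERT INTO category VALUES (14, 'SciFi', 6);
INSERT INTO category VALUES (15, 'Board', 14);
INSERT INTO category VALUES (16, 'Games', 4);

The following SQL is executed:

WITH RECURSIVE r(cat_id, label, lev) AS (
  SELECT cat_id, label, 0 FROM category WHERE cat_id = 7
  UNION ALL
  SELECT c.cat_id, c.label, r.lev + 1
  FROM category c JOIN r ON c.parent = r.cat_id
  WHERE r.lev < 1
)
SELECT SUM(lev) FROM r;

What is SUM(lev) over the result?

2

Base: cat_id=7 (History) at lev 0.
Iteration 1: rows with parent in {7} -> Movies (id 9, lev 1), Rock (id 10, lev 1).
Iteration 2: lev < 1 fails for all current rows; recursion stops.
SUM(lev) = 0 + 1 + 1 = 2.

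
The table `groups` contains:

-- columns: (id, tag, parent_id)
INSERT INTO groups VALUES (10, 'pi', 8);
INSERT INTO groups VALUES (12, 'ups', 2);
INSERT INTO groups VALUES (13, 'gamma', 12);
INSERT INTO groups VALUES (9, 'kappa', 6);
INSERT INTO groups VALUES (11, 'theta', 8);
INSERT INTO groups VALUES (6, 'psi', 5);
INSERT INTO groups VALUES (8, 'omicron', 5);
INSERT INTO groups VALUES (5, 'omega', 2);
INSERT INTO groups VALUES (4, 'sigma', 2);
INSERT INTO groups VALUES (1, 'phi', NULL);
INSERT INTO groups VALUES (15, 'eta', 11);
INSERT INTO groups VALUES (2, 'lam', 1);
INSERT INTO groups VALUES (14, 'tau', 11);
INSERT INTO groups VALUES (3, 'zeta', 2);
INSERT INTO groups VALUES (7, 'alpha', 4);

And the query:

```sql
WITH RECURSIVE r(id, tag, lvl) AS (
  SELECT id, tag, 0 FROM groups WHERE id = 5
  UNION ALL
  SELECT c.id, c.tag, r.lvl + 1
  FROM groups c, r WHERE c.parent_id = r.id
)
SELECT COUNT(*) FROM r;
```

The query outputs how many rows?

Base: id=5 (omega) at lvl 0.
Iteration 1: rows with parent_id in {5} -> psi (id 6, lvl 1), omicron (id 8, lvl 1).
Iteration 2: rows with parent_id in {6,8} -> kappa (id 9, lvl 2), pi (id 10, lvl 2), theta (id 11, lvl 2).
Iteration 3: rows with parent_id in {9,10,11} -> tau (id 14, lvl 3), eta (id 15, lvl 3).
Iteration 4: no rows with parent_id in {14,15}; recursion stops.
Total rows emitted: 8.

8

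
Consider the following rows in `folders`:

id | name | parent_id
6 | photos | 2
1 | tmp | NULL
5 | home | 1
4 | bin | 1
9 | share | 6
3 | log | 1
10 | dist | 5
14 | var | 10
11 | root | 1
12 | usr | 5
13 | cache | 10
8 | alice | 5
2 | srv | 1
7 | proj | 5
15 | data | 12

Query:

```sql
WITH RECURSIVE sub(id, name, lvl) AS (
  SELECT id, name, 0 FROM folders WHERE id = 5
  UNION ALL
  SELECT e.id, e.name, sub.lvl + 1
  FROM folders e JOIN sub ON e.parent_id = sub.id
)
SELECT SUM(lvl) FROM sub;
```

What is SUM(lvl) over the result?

10

Base: id=5 (home) at lvl 0.
Iteration 1: rows with parent_id in {5} -> proj (id 7, lvl 1), alice (id 8, lvl 1), dist (id 10, lvl 1), usr (id 12, lvl 1).
Iteration 2: rows with parent_id in {7,8,10,12} -> cache (id 13, lvl 2), var (id 14, lvl 2), data (id 15, lvl 2).
Iteration 3: no rows with parent_id in {13,14,15}; recursion stops.
SUM(lvl) = 0 + 1 + 1 + 1 + 1 + 2 + 2 + 2 = 10.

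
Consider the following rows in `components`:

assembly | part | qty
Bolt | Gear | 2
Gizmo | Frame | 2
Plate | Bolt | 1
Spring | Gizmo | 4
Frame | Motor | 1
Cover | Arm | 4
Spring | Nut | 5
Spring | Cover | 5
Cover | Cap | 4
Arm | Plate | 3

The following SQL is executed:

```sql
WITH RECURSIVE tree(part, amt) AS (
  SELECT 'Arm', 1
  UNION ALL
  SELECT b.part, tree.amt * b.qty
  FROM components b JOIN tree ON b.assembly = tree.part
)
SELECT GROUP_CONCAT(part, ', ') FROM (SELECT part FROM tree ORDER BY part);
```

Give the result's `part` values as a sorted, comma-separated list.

Arm, Bolt, Gear, Plate

Base: (Arm, amt=1).
Iteration 1: components of {Arm} -> Plate = 1*3 = 3.
Iteration 2: components of {Plate} -> Bolt = 3*1 = 3.
Iteration 3: components of {Bolt} -> Gear = 3*2 = 6.
Iteration 4: no further components; recursion stops.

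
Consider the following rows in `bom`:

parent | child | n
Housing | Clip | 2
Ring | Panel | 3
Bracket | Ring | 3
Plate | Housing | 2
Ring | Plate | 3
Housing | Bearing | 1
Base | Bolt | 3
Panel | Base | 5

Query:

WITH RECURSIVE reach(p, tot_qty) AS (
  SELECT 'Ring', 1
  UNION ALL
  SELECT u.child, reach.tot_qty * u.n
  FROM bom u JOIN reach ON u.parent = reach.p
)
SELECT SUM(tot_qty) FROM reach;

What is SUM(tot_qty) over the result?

Base: (Ring, tot_qty=1).
Iteration 1: components of {Ring} -> Panel = 1*3 = 3, Plate = 1*3 = 3.
Iteration 2: components of {Panel,Plate} -> Base = 3*5 = 15, Housing = 3*2 = 6.
Iteration 3: components of {Base,Housing} -> Bearing = 6*1 = 6, Bolt = 15*3 = 45, Clip = 6*2 = 12.
Iteration 4: no further components; recursion stops.
SUM(tot_qty) = 1 + 3 + 3 + 6 + 15 + 12 + 6 + 45 = 91.

91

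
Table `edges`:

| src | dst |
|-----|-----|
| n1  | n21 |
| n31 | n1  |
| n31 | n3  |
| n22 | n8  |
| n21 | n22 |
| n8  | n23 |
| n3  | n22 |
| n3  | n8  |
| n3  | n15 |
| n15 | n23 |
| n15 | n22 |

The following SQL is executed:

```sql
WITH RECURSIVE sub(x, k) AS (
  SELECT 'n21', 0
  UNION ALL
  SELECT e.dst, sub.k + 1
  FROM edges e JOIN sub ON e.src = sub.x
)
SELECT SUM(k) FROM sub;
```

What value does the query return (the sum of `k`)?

Base: (n21, k=0).
Iteration 1: edges from {n21} -> (n22, k=1).
Iteration 2: edges from {n22} -> (n8, k=2).
Iteration 3: edges from {n8} -> (n23, k=3).
Iteration 4: no outgoing edges from {n23}; recursion stops.
SUM(k) = 0 + 1 + 2 + 3 = 6.

6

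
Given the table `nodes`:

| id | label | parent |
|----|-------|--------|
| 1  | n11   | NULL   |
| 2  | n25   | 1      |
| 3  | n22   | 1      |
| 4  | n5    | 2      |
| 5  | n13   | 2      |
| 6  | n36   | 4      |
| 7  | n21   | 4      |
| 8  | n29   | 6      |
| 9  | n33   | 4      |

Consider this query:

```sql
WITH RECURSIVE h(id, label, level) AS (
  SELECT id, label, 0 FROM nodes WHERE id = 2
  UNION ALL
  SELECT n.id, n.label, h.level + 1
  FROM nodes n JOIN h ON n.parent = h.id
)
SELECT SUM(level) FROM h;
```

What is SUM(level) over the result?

Base: id=2 (n25) at level 0.
Iteration 1: rows with parent in {2} -> n5 (id 4, level 1), n13 (id 5, level 1).
Iteration 2: rows with parent in {4,5} -> n36 (id 6, level 2), n21 (id 7, level 2), n33 (id 9, level 2).
Iteration 3: rows with parent in {6,7,9} -> n29 (id 8, level 3).
Iteration 4: no rows with parent in {8}; recursion stops.
SUM(level) = 0 + 1 + 1 + 2 + 2 + 2 + 3 = 11.

11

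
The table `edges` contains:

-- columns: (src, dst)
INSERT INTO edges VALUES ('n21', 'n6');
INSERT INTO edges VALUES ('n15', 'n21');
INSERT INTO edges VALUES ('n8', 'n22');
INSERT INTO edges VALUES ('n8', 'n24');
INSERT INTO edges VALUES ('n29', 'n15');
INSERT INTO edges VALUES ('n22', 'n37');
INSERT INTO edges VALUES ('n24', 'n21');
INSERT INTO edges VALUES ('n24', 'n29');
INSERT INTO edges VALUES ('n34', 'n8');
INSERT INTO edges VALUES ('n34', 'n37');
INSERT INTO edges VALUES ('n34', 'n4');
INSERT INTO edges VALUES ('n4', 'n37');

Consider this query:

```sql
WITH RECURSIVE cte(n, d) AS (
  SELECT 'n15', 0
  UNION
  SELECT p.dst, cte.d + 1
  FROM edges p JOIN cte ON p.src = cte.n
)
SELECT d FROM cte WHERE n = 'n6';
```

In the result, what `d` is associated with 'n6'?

2

Base: (n15, d=0).
Iteration 1: edges from {n15} -> (n21, d=1).
Iteration 2: edges from {n21} -> (n6, d=2).
Iteration 3: no outgoing edges from {n6}; recursion stops.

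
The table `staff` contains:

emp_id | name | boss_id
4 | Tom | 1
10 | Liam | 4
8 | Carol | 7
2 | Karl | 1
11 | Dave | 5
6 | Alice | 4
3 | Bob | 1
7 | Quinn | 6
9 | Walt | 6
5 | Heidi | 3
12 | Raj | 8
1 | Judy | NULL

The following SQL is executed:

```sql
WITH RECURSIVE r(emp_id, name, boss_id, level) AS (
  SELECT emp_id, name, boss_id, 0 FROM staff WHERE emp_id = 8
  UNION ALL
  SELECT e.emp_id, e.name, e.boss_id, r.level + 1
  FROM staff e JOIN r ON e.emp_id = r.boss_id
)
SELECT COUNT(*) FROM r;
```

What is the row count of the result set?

Base: emp_id=8 (Carol), boss_id=7, level 0.
Iteration 1: join on emp_id=7 -> Quinn (id 7, boss_id=6, level 1).
Iteration 2: join on emp_id=6 -> Alice (id 6, boss_id=4, level 2).
Iteration 3: join on emp_id=4 -> Tom (id 4, boss_id=1, level 3).
Iteration 4: join on emp_id=1 -> Judy (id 1, boss_id=NULL, level 4).
Iteration 5: boss_id is NULL; no match; recursion stops.
Total rows emitted: 5.

5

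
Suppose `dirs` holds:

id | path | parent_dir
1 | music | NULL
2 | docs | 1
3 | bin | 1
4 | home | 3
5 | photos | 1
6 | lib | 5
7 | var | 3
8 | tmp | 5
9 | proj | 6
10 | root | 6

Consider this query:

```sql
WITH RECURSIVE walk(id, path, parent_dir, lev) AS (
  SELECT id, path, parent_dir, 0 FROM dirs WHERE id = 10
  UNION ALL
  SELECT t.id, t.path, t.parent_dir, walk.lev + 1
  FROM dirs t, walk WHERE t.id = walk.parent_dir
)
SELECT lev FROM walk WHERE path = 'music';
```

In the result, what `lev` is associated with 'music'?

3

Base: id=10 (root), parent_dir=6, lev 0.
Iteration 1: join on id=6 -> lib (id 6, parent_dir=5, lev 1).
Iteration 2: join on id=5 -> photos (id 5, parent_dir=1, lev 2).
Iteration 3: join on id=1 -> music (id 1, parent_dir=NULL, lev 3).
Iteration 4: parent_dir is NULL; no match; recursion stops.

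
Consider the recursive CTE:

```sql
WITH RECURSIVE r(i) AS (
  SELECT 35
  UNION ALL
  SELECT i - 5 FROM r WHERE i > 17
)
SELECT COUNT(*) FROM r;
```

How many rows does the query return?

5

Base: i=35.
Iteration 1: 35 > 17 holds -> i = 35 - 5 = 30.
Iteration 2: 30 > 17 holds -> i = 30 - 5 = 25.
Iteration 3: 25 > 17 holds -> i = 25 - 5 = 20.
Iteration 4: 20 > 17 holds -> i = 20 - 5 = 15.
Iteration 5: 15 > 17 fails; recursion stops.
Total rows emitted: 5.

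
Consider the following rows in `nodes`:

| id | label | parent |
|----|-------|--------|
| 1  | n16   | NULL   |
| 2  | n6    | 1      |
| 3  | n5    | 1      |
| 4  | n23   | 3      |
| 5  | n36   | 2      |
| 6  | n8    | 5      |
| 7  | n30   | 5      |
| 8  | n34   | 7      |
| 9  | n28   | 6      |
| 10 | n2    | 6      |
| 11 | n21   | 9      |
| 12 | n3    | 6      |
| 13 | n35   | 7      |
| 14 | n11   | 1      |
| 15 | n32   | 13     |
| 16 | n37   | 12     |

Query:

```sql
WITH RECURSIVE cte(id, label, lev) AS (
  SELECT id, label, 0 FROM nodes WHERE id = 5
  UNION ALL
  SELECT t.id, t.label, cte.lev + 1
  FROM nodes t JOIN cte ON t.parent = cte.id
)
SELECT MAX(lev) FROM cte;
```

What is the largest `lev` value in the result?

3

Base: id=5 (n36) at lev 0.
Iteration 1: rows with parent in {5} -> n8 (id 6, lev 1), n30 (id 7, lev 1).
Iteration 2: rows with parent in {6,7} -> n34 (id 8, lev 2), n28 (id 9, lev 2), n2 (id 10, lev 2), n3 (id 12, lev 2), n35 (id 13, lev 2).
Iteration 3: rows with parent in {8,9,10,12,13} -> n21 (id 11, lev 3), n32 (id 15, lev 3), n37 (id 16, lev 3).
Iteration 4: no rows with parent in {11,15,16}; recursion stops.
lev values: 0, 1, 1, 2, 2, 2, 2, 2, 3, 3, 3; the maximum is 3.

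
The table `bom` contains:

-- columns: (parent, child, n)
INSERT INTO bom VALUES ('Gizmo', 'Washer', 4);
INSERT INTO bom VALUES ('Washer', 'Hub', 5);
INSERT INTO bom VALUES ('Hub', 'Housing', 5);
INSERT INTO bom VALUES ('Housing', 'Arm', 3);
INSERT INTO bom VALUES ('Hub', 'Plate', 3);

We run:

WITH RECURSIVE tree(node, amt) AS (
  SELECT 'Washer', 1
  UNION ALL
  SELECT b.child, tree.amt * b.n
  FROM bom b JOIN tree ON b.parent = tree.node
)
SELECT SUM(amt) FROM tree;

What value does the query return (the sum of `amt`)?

121

Base: (Washer, amt=1).
Iteration 1: components of {Washer} -> Hub = 1*5 = 5.
Iteration 2: components of {Hub} -> Housing = 5*5 = 25, Plate = 5*3 = 15.
Iteration 3: components of {Housing,Plate} -> Arm = 25*3 = 75.
Iteration 4: no further components; recursion stops.
SUM(amt) = 1 + 5 + 25 + 15 + 75 = 121.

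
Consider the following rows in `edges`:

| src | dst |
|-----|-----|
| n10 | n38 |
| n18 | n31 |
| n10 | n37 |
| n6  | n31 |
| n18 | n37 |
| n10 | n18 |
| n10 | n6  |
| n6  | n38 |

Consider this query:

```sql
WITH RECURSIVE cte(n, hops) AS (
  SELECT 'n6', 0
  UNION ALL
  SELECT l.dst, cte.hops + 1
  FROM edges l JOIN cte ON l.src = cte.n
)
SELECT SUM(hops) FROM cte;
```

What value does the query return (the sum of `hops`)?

2

Base: (n6, hops=0).
Iteration 1: edges from {n6} -> (n31, hops=1), (n38, hops=1).
Iteration 2: no outgoing edges from {n31,n38}; recursion stops.
SUM(hops) = 0 + 1 + 1 = 2.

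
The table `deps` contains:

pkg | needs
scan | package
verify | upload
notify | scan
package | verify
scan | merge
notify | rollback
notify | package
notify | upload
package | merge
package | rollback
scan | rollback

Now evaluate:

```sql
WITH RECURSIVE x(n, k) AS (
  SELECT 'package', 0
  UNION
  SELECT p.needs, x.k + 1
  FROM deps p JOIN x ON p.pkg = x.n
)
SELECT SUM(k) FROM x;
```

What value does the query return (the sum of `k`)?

Base: (package, k=0).
Iteration 1: edges from {package} -> (merge, k=1), (rollback, k=1), (verify, k=1).
Iteration 2: edges from {merge,rollback,verify} -> (upload, k=2).
Iteration 3: no outgoing edges from {upload}; recursion stops.
SUM(k) = 0 + 1 + 1 + 1 + 2 = 5.

5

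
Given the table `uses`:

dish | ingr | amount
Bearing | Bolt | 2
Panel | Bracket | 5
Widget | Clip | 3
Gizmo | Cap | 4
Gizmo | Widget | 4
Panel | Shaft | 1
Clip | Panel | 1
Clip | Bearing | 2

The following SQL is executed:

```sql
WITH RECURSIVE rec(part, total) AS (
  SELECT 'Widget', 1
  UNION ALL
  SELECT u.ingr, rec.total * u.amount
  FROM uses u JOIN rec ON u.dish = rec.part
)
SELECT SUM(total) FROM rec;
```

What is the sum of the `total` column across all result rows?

43

Base: (Widget, total=1).
Iteration 1: components of {Widget} -> Clip = 1*3 = 3.
Iteration 2: components of {Clip} -> Bearing = 3*2 = 6, Panel = 3*1 = 3.
Iteration 3: components of {Bearing,Panel} -> Bolt = 6*2 = 12, Bracket = 3*5 = 15, Shaft = 3*1 = 3.
Iteration 4: no further components; recursion stops.
SUM(total) = 1 + 3 + 6 + 3 + 12 + 15 + 3 = 43.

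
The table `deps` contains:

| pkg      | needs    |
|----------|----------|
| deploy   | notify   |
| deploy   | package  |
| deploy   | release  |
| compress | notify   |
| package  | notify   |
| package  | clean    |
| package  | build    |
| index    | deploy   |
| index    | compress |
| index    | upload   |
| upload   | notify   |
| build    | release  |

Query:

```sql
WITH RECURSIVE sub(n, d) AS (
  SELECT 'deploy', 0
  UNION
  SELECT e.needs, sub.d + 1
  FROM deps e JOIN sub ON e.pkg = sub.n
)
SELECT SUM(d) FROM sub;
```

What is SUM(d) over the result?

12

Base: (deploy, d=0).
Iteration 1: edges from {deploy} -> (notify, d=1), (package, d=1), (release, d=1).
Iteration 2: edges from {notify,package,release} -> (build, d=2), (clean, d=2), (notify, d=2).
Iteration 3: edges from {build,clean,notify} -> (release, d=3).
Iteration 4: no outgoing edges from {release}; recursion stops.
SUM(d) = 0 + 1 + 1 + 1 + 2 + 2 + 2 + 3 = 12.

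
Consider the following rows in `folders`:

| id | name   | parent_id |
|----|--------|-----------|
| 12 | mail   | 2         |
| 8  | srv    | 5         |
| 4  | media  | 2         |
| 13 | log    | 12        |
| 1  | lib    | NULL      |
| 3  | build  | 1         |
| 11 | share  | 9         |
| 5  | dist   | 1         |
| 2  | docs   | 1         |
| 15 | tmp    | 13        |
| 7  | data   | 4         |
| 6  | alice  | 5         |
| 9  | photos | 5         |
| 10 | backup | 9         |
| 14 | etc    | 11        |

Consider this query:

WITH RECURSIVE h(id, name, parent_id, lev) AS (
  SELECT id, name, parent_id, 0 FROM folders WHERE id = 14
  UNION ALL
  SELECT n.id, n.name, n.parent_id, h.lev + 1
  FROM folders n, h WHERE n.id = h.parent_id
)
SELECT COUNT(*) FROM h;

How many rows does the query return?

Base: id=14 (etc), parent_id=11, lev 0.
Iteration 1: join on id=11 -> share (id 11, parent_id=9, lev 1).
Iteration 2: join on id=9 -> photos (id 9, parent_id=5, lev 2).
Iteration 3: join on id=5 -> dist (id 5, parent_id=1, lev 3).
Iteration 4: join on id=1 -> lib (id 1, parent_id=NULL, lev 4).
Iteration 5: parent_id is NULL; no match; recursion stops.
Total rows emitted: 5.

5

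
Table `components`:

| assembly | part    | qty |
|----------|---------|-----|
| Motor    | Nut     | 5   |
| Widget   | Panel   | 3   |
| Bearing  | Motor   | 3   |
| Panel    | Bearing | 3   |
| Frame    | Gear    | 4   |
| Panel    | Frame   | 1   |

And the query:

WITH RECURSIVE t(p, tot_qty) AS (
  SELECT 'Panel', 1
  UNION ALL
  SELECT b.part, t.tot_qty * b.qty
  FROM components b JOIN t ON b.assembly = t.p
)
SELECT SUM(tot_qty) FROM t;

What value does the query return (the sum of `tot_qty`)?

63

Base: (Panel, tot_qty=1).
Iteration 1: components of {Panel} -> Bearing = 1*3 = 3, Frame = 1*1 = 1.
Iteration 2: components of {Bearing,Frame} -> Gear = 1*4 = 4, Motor = 3*3 = 9.
Iteration 3: components of {Gear,Motor} -> Nut = 9*5 = 45.
Iteration 4: no further components; recursion stops.
SUM(tot_qty) = 1 + 3 + 1 + 9 + 4 + 45 = 63.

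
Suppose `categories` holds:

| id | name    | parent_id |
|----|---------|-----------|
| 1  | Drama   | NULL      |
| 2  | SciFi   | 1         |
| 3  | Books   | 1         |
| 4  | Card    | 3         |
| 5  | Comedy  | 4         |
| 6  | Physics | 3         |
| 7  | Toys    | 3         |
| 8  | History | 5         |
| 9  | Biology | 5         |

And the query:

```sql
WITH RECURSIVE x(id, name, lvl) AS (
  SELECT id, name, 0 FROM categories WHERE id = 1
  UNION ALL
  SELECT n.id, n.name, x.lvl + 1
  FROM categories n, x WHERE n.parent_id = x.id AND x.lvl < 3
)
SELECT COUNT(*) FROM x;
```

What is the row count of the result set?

7

Base: id=1 (Drama) at lvl 0.
Iteration 1: rows with parent_id in {1} -> SciFi (id 2, lvl 1), Books (id 3, lvl 1).
Iteration 2: rows with parent_id in {2,3} -> Card (id 4, lvl 2), Physics (id 6, lvl 2), Toys (id 7, lvl 2).
Iteration 3: rows with parent_id in {4,6,7} -> Comedy (id 5, lvl 3).
Iteration 4: lvl < 3 fails for all current rows; recursion stops.
Total rows emitted: 7.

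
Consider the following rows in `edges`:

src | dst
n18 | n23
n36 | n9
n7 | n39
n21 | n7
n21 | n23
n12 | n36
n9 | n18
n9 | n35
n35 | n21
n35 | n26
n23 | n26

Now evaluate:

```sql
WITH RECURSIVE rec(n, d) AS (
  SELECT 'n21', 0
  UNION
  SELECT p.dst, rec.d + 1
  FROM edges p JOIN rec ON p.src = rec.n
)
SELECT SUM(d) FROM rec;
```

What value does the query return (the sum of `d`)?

Base: (n21, d=0).
Iteration 1: edges from {n21} -> (n23, d=1), (n7, d=1).
Iteration 2: edges from {n23,n7} -> (n26, d=2), (n39, d=2).
Iteration 3: no outgoing edges from {n26,n39}; recursion stops.
SUM(d) = 0 + 1 + 1 + 2 + 2 = 6.

6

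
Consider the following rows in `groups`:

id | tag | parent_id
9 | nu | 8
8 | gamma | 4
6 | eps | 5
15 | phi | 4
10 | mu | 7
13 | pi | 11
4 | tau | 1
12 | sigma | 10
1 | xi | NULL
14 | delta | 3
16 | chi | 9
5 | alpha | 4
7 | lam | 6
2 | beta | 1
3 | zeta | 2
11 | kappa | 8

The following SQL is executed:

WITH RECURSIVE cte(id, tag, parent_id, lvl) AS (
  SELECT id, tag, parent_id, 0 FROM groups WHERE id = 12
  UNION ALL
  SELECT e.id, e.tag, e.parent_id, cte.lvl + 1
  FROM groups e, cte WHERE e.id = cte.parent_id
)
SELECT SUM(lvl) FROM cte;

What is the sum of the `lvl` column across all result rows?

21

Base: id=12 (sigma), parent_id=10, lvl 0.
Iteration 1: join on id=10 -> mu (id 10, parent_id=7, lvl 1).
Iteration 2: join on id=7 -> lam (id 7, parent_id=6, lvl 2).
Iteration 3: join on id=6 -> eps (id 6, parent_id=5, lvl 3).
Iteration 4: join on id=5 -> alpha (id 5, parent_id=4, lvl 4).
Iteration 5: join on id=4 -> tau (id 4, parent_id=1, lvl 5).
Iteration 6: join on id=1 -> xi (id 1, parent_id=NULL, lvl 6).
Iteration 7: parent_id is NULL; no match; recursion stops.
SUM(lvl) = 0 + 1 + 2 + 3 + 4 + 5 + 6 = 21.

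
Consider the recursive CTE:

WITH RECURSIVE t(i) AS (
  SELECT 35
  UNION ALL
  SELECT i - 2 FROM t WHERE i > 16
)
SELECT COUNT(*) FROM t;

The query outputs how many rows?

Base: i=35.
Iteration 1: 35 > 16 holds -> i = 35 - 2 = 33.
Iteration 2: 33 > 16 holds -> i = 33 - 2 = 31.
Iteration 3: 31 > 16 holds -> i = 31 - 2 = 29.
Iteration 4: 29 > 16 holds -> i = 29 - 2 = 27.
Iteration 5: 27 > 16 holds -> i = 27 - 2 = 25.
Iteration 6: 25 > 16 holds -> i = 25 - 2 = 23.
Iteration 7: 23 > 16 holds -> i = 23 - 2 = 21.
Iteration 8: 21 > 16 holds -> i = 21 - 2 = 19.
Iteration 9: 19 > 16 holds -> i = 19 - 2 = 17.
Iteration 10: 17 > 16 holds -> i = 17 - 2 = 15.
Iteration 11: 15 > 16 fails; recursion stops.
Total rows emitted: 11.

11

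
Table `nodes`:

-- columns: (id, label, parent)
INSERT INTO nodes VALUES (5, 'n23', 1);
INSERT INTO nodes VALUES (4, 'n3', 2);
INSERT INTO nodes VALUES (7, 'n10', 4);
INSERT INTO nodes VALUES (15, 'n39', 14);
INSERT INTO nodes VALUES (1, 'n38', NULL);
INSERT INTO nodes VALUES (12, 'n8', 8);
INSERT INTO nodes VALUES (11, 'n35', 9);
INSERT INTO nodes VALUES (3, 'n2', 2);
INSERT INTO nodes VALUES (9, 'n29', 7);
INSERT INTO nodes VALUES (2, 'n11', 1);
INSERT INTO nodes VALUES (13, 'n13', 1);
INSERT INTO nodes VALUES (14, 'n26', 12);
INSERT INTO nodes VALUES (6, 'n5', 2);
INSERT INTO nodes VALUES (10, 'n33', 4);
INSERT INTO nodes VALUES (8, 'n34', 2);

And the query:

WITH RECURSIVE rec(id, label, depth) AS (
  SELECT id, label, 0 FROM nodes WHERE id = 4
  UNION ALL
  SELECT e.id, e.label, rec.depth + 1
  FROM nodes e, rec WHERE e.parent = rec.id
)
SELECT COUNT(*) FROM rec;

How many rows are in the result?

5

Base: id=4 (n3) at depth 0.
Iteration 1: rows with parent in {4} -> n10 (id 7, depth 1), n33 (id 10, depth 1).
Iteration 2: rows with parent in {7,10} -> n29 (id 9, depth 2).
Iteration 3: rows with parent in {9} -> n35 (id 11, depth 3).
Iteration 4: no rows with parent in {11}; recursion stops.
Total rows emitted: 5.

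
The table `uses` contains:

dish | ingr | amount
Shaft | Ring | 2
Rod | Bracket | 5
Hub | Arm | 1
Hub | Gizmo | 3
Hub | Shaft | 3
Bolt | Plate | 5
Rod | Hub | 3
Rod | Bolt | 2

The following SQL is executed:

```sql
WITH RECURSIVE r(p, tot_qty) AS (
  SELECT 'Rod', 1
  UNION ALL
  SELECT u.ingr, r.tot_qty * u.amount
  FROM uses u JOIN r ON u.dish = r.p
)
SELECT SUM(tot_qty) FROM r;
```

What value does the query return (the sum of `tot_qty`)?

60

Base: (Rod, tot_qty=1).
Iteration 1: components of {Rod} -> Bolt = 1*2 = 2, Bracket = 1*5 = 5, Hub = 1*3 = 3.
Iteration 2: components of {Bolt,Bracket,Hub} -> Arm = 3*1 = 3, Gizmo = 3*3 = 9, Plate = 2*5 = 10, Shaft = 3*3 = 9.
Iteration 3: components of {Arm,Gizmo,Plate,Shaft} -> Ring = 9*2 = 18.
Iteration 4: no further components; recursion stops.
SUM(tot_qty) = 1 + 2 + 3 + 5 + 10 + 9 + 9 + 3 + 18 = 60.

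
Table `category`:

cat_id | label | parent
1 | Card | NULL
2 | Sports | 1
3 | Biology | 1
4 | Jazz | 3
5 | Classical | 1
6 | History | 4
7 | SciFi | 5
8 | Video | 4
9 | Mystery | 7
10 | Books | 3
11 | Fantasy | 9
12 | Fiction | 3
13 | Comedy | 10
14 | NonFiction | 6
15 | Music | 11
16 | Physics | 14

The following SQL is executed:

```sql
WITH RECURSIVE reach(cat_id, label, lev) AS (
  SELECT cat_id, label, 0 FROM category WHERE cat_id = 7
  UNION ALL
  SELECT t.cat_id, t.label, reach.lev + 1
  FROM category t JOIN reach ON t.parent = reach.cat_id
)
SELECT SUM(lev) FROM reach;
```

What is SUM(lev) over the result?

Base: cat_id=7 (SciFi) at lev 0.
Iteration 1: rows with parent in {7} -> Mystery (id 9, lev 1).
Iteration 2: rows with parent in {9} -> Fantasy (id 11, lev 2).
Iteration 3: rows with parent in {11} -> Music (id 15, lev 3).
Iteration 4: no rows with parent in {15}; recursion stops.
SUM(lev) = 0 + 1 + 2 + 3 = 6.

6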